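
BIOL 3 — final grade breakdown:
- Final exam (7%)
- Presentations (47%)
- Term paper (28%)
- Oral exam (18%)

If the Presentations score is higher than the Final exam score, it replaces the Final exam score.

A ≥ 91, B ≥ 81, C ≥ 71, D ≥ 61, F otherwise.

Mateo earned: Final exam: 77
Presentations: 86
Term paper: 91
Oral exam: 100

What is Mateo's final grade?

B

Presentations (86) > Final exam (77), so Final exam counts as 86.
Weighted total:
  Final exam 86 × 0.07 = 6.02
  Presentations 86 × 0.47 = 40.42
  Term paper 91 × 0.28 = 25.48
  Oral exam 100 × 0.18 = 18
Sum = 89.92
89.92 is ≥ 81 and < 91 → B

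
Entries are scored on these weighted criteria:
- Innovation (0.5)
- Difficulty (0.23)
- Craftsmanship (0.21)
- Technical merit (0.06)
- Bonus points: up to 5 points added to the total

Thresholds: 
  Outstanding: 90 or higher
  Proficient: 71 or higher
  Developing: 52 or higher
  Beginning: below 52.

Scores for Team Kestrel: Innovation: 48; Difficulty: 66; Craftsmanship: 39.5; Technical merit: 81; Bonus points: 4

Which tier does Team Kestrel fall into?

Developing

Weighted total:
  Innovation 48 × 0.5 = 24
  Difficulty 66 × 0.23 = 15.18
  Craftsmanship 39.5 × 0.21 = 8.295
  Technical merit 81 × 0.06 = 4.86
Sum = 52.335
Bonus points: 52.335 + 4 = 56.335
56.335 is ≥ 52 and < 71 → Developing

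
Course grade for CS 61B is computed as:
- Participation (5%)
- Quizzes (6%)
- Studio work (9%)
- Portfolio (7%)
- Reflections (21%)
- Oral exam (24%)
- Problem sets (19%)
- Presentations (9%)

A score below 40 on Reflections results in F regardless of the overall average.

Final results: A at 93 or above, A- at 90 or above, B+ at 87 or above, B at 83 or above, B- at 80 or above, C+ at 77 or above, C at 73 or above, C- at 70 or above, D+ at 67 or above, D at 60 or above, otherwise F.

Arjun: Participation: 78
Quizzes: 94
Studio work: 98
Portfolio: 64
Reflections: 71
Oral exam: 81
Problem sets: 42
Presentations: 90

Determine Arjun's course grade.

Reflections score 71 ≥ 40: minimum met.
Weighted total:
  Participation 78 × 0.05 = 3.9
  Quizzes 94 × 0.06 = 5.64
  Studio work 98 × 0.09 = 8.82
  Portfolio 64 × 0.07 = 4.48
  Reflections 71 × 0.21 = 14.91
  Oral exam 81 × 0.24 = 19.44
  Problem sets 42 × 0.19 = 7.98
  Presentations 90 × 0.09 = 8.1
Sum = 73.27
73.27 is ≥ 73 and < 77 → C

C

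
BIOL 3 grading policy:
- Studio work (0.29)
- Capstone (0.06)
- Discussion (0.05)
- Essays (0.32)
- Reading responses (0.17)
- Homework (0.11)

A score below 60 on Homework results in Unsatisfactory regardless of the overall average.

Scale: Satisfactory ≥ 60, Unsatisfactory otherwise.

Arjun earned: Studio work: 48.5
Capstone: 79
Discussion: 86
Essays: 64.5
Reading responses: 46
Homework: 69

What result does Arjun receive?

Unsatisfactory

Homework score 69 ≥ 60: minimum met.
Weighted total:
  Studio work 48.5 × 0.29 = 14.065
  Capstone 79 × 0.06 = 4.74
  Discussion 86 × 0.05 = 4.3
  Essays 64.5 × 0.32 = 20.64
  Reading responses 46 × 0.17 = 7.82
  Homework 69 × 0.11 = 7.59
Sum = 59.155
59.155 < 60 → Unsatisfactory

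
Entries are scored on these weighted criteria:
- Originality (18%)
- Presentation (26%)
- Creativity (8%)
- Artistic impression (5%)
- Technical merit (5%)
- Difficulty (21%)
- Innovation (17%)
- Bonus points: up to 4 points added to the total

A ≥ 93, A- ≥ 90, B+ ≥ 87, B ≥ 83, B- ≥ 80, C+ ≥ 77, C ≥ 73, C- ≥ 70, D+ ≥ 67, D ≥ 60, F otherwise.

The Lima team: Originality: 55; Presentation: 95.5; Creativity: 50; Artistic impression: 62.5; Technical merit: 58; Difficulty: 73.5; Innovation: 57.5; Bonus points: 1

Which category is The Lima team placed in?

Weighted total:
  Originality 55 × 0.18 = 9.9
  Presentation 95.5 × 0.26 = 24.83
  Creativity 50 × 0.08 = 4
  Artistic impression 62.5 × 0.05 = 3.125
  Technical merit 58 × 0.05 = 2.9
  Difficulty 73.5 × 0.21 = 15.435
  Innovation 57.5 × 0.17 = 9.775
Sum = 69.965
Bonus points: 69.965 + 1 = 70.965
70.965 is ≥ 70 and < 73 → C-

C-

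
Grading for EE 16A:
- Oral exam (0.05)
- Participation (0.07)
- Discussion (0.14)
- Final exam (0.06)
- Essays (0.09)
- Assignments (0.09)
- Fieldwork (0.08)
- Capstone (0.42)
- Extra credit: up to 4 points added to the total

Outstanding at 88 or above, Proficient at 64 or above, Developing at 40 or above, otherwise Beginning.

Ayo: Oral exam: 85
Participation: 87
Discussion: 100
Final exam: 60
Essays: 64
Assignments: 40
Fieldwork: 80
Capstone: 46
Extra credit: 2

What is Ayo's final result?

Weighted total:
  Oral exam 85 × 0.05 = 4.25
  Participation 87 × 0.07 = 6.09
  Discussion 100 × 0.14 = 14
  Final exam 60 × 0.06 = 3.6
  Essays 64 × 0.09 = 5.76
  Assignments 40 × 0.09 = 3.6
  Fieldwork 80 × 0.08 = 6.4
  Capstone 46 × 0.42 = 19.32
Sum = 63.02
Extra credit: 63.02 + 2 = 65.02
65.02 is ≥ 64 and < 88 → Proficient

Proficient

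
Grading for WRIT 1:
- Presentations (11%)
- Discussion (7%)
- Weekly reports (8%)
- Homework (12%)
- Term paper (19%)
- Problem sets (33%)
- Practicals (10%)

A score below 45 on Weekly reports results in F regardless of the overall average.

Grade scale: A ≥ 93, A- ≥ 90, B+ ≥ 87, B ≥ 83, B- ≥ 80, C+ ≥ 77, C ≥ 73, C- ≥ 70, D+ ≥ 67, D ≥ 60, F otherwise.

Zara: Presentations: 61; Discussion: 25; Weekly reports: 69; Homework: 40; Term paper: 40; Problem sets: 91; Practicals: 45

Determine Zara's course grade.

Weekly reports score 69 ≥ 45: minimum met.
Weighted total:
  Presentations 61 × 0.11 = 6.71
  Discussion 25 × 0.07 = 1.75
  Weekly reports 69 × 0.08 = 5.52
  Homework 40 × 0.12 = 4.8
  Term paper 40 × 0.19 = 7.6
  Problem sets 91 × 0.33 = 30.03
  Practicals 45 × 0.1 = 4.5
Sum = 60.91
60.91 is ≥ 60 and < 67 → D

D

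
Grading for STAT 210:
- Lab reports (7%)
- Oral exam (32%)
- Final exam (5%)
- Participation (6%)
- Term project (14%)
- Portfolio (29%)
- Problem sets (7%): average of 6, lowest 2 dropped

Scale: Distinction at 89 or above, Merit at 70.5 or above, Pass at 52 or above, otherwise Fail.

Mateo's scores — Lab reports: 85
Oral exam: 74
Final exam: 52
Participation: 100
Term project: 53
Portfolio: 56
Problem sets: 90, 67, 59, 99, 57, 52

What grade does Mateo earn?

Pass

Problem sets: drop 52, 57 → average of remaining 4 = 315/4 = 78.75
Weighted total:
  Lab reports 85 × 0.07 = 5.95
  Oral exam 74 × 0.32 = 23.68
  Final exam 52 × 0.05 = 2.6
  Participation 100 × 0.06 = 6
  Term project 53 × 0.14 = 7.42
  Portfolio 56 × 0.29 = 16.24
  Problem sets 78.75 × 0.07 = 5.5125
Sum = 67.4025
67.4025 is ≥ 52 and < 70.5 → Pass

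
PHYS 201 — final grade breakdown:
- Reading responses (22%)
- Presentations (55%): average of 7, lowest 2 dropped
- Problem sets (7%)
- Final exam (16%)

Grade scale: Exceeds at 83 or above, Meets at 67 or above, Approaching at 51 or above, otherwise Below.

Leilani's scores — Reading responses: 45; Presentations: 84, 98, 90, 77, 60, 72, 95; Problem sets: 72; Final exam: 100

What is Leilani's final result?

Presentations: drop 60, 72 → average of remaining 5 = 444/5 = 88.8
Weighted total:
  Reading responses 45 × 0.22 = 9.9
  Presentations 88.8 × 0.55 = 48.84
  Problem sets 72 × 0.07 = 5.04
  Final exam 100 × 0.16 = 16
Sum = 79.78
79.78 is ≥ 67 and < 83 → Meets

Meets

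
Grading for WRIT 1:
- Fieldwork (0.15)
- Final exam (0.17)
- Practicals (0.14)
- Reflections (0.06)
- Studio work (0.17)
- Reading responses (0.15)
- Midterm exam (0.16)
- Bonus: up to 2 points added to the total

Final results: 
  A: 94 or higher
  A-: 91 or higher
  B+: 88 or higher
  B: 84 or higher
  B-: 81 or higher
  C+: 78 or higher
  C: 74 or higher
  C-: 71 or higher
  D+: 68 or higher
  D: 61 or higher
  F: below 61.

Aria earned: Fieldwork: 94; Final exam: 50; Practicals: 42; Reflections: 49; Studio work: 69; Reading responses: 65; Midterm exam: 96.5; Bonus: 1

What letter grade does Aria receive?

D+

Weighted total:
  Fieldwork 94 × 0.15 = 14.1
  Final exam 50 × 0.17 = 8.5
  Practicals 42 × 0.14 = 5.88
  Reflections 49 × 0.06 = 2.94
  Studio work 69 × 0.17 = 11.73
  Reading responses 65 × 0.15 = 9.75
  Midterm exam 96.5 × 0.16 = 15.44
Sum = 68.34
Bonus: 68.34 + 1 = 69.34
69.34 is ≥ 68 and < 71 → D+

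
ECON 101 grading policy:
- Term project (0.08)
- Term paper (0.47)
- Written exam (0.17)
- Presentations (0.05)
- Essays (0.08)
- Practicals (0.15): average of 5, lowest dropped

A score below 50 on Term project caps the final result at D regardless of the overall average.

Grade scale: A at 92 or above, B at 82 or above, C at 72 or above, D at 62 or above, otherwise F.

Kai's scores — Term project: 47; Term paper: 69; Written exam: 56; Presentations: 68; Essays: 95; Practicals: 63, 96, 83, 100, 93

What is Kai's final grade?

D

Practicals: drop 63 → average of remaining 4 = 372/4 = 93
Term project score 47 < 50: minimum not met.
Weighted total:
  Term project 47 × 0.08 = 3.76
  Term paper 69 × 0.47 = 32.43
  Written exam 56 × 0.17 = 9.52
  Presentations 68 × 0.05 = 3.4
  Essays 95 × 0.08 = 7.6
  Practicals 93 × 0.15 = 13.95
Sum = 70.66
70.66 would be D; cap at D applies → D.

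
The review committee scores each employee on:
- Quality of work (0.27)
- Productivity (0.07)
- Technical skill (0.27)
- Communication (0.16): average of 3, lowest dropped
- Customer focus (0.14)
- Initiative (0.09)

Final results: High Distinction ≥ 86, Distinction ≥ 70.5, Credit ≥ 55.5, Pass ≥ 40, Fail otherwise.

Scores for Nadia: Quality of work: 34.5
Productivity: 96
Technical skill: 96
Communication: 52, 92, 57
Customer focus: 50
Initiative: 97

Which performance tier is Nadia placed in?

Communication: drop 52 → average of remaining 2 = 149/2 = 74.5
Weighted total:
  Quality of work 34.5 × 0.27 = 9.315
  Productivity 96 × 0.07 = 6.72
  Technical skill 96 × 0.27 = 25.92
  Communication 74.5 × 0.16 = 11.92
  Customer focus 50 × 0.14 = 7
  Initiative 97 × 0.09 = 8.73
Sum = 69.605
69.605 is ≥ 55.5 and < 70.5 → Credit

Credit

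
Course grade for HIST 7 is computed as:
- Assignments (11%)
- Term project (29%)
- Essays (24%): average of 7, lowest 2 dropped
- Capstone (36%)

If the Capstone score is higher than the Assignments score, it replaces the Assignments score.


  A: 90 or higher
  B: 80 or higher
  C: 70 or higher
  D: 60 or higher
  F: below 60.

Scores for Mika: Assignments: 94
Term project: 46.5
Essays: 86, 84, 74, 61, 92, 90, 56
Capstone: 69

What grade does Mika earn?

D

Essays: drop 56, 61 → average of remaining 5 = 426/5 = 85.2
Capstone (69) ≤ Assignments (94), so Assignments stays at 94.
Weighted total:
  Assignments 94 × 0.11 = 10.34
  Term project 46.5 × 0.29 = 13.485
  Essays 85.2 × 0.24 = 20.448
  Capstone 69 × 0.36 = 24.84
Sum = 69.113
69.113 is ≥ 60 and < 70 → D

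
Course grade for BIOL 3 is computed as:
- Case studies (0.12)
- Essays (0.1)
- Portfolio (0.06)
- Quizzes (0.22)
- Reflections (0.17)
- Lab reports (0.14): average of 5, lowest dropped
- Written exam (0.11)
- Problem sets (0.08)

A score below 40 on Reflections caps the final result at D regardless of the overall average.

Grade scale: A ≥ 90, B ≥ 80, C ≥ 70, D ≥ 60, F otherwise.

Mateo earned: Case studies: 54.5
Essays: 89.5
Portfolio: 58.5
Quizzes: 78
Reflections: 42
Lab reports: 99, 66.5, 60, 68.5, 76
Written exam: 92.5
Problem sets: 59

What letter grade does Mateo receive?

Lab reports: drop 60 → average of remaining 4 = 310/4 = 77.5
Reflections score 42 ≥ 40: minimum met.
Weighted total:
  Case studies 54.5 × 0.12 = 6.54
  Essays 89.5 × 0.1 = 8.95
  Portfolio 58.5 × 0.06 = 3.51
  Quizzes 78 × 0.22 = 17.16
  Reflections 42 × 0.17 = 7.14
  Lab reports 77.5 × 0.14 = 10.85
  Written exam 92.5 × 0.11 = 10.175
  Problem sets 59 × 0.08 = 4.72
Sum = 69.045
69.045 is ≥ 60 and < 70 → D

D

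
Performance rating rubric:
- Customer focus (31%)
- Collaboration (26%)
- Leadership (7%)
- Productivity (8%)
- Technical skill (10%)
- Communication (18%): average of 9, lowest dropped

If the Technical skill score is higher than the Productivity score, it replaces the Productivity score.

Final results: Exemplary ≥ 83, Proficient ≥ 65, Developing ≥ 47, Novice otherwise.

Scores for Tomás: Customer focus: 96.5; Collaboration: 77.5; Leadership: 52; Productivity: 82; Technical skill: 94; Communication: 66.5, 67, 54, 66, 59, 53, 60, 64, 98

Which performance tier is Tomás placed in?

Proficient

Communication: drop 53 → average of remaining 8 = 534.5/8 = 66.8125
Technical skill (94) > Productivity (82), so Productivity counts as 94.
Weighted total:
  Customer focus 96.5 × 0.31 = 29.915
  Collaboration 77.5 × 0.26 = 20.15
  Leadership 52 × 0.07 = 3.64
  Productivity 94 × 0.08 = 7.52
  Technical skill 94 × 0.1 = 9.4
  Communication 66.8125 × 0.18 = 12.02625
Sum = 82.65125
82.65125 is ≥ 65 and < 83 → Proficient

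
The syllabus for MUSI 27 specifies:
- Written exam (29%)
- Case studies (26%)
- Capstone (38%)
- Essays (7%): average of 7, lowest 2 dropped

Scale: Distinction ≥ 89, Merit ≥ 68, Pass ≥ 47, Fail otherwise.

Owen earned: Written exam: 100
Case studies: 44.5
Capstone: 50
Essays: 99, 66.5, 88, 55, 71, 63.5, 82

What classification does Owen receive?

Essays: drop 55, 63.5 → average of remaining 5 = 406.5/5 = 81.3
Weighted total:
  Written exam 100 × 0.29 = 29
  Case studies 44.5 × 0.26 = 11.57
  Capstone 50 × 0.38 = 19
  Essays 81.3 × 0.07 = 5.691
Sum = 65.261
65.261 is ≥ 47 and < 68 → Pass

Pass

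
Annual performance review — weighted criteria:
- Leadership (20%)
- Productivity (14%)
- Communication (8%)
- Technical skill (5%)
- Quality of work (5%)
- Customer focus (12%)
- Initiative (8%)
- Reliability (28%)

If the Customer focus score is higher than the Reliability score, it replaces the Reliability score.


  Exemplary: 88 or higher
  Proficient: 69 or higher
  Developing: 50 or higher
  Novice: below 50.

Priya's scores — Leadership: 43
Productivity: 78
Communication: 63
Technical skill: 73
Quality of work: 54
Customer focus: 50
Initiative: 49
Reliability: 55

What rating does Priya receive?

Customer focus (50) ≤ Reliability (55), so Reliability stays at 55.
Weighted total:
  Leadership 43 × 0.2 = 8.6
  Productivity 78 × 0.14 = 10.92
  Communication 63 × 0.08 = 5.04
  Technical skill 73 × 0.05 = 3.65
  Quality of work 54 × 0.05 = 2.7
  Customer focus 50 × 0.12 = 6
  Initiative 49 × 0.08 = 3.92
  Reliability 55 × 0.28 = 15.4
Sum = 56.23
56.23 is ≥ 50 and < 69 → Developing

Developing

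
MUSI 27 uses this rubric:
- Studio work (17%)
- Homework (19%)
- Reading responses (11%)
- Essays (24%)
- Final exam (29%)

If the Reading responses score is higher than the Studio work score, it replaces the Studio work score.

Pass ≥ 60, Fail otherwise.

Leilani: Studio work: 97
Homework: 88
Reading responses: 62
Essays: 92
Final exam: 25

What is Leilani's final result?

Reading responses (62) ≤ Studio work (97), so Studio work stays at 97.
Weighted total:
  Studio work 97 × 0.17 = 16.49
  Homework 88 × 0.19 = 16.72
  Reading responses 62 × 0.11 = 6.82
  Essays 92 × 0.24 = 22.08
  Final exam 25 × 0.29 = 7.25
Sum = 69.36
69.36 ≥ 60 → Pass

Pass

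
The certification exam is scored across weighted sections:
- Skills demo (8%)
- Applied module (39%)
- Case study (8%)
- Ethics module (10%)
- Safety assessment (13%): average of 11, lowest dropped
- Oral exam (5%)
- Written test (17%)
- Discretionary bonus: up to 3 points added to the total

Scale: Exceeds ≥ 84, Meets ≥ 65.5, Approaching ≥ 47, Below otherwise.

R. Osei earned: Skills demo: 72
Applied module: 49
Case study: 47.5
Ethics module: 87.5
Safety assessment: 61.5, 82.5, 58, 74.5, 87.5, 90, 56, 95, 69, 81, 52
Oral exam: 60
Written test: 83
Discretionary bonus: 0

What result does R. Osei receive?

Safety assessment: drop 52 → average of remaining 10 = 755/10 = 75.5
Weighted total:
  Skills demo 72 × 0.08 = 5.76
  Applied module 49 × 0.39 = 19.11
  Case study 47.5 × 0.08 = 3.8
  Ethics module 87.5 × 0.1 = 8.75
  Safety assessment 75.5 × 0.13 = 9.815
  Oral exam 60 × 0.05 = 3
  Written test 83 × 0.17 = 14.11
Sum = 64.345
Discretionary bonus: 64.345 + 0 = 64.345
64.345 is ≥ 47 and < 65.5 → Approaching

Approaching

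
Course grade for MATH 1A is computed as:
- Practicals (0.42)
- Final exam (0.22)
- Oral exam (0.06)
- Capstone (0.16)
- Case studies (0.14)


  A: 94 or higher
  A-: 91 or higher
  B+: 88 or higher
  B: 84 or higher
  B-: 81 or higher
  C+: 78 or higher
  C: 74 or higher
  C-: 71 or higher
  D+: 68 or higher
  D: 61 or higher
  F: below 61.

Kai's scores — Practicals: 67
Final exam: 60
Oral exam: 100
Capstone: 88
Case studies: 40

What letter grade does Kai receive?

D

Weighted total:
  Practicals 67 × 0.42 = 28.14
  Final exam 60 × 0.22 = 13.2
  Oral exam 100 × 0.06 = 6
  Capstone 88 × 0.16 = 14.08
  Case studies 40 × 0.14 = 5.6
Sum = 67.02
67.02 is ≥ 61 and < 68 → D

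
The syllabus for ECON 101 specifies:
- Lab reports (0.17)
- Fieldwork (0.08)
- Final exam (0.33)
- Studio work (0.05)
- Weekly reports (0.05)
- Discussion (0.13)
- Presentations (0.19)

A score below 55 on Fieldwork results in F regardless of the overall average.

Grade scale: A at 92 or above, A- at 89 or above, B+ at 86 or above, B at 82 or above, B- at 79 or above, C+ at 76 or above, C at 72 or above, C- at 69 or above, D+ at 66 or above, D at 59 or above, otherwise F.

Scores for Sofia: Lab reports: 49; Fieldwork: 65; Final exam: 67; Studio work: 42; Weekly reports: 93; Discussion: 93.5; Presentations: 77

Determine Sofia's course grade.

C-

Fieldwork score 65 ≥ 55: minimum met.
Weighted total:
  Lab reports 49 × 0.17 = 8.33
  Fieldwork 65 × 0.08 = 5.2
  Final exam 67 × 0.33 = 22.11
  Studio work 42 × 0.05 = 2.1
  Weekly reports 93 × 0.05 = 4.65
  Discussion 93.5 × 0.13 = 12.155
  Presentations 77 × 0.19 = 14.63
Sum = 69.175
69.175 is ≥ 69 and < 72 → C-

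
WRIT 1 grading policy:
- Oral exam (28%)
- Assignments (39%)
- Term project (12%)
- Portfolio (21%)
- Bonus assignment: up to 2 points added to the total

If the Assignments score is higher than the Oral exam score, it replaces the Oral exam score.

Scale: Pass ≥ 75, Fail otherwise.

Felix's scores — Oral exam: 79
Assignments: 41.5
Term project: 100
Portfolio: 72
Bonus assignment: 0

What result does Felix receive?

Fail

Assignments (41.5) ≤ Oral exam (79), so Oral exam stays at 79.
Weighted total:
  Oral exam 79 × 0.28 = 22.12
  Assignments 41.5 × 0.39 = 16.185
  Term project 100 × 0.12 = 12
  Portfolio 72 × 0.21 = 15.12
Sum = 65.425
Bonus assignment: 65.425 + 0 = 65.425
65.425 < 75 → Fail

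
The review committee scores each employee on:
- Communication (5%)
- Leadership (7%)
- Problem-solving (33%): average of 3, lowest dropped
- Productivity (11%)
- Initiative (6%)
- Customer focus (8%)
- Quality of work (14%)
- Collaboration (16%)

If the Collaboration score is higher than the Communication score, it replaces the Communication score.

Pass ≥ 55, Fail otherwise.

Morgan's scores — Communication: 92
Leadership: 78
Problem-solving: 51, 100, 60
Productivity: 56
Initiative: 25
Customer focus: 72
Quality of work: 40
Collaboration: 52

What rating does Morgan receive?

Problem-solving: drop 51 → average of remaining 2 = 160/2 = 80
Collaboration (52) ≤ Communication (92), so Communication stays at 92.
Weighted total:
  Communication 92 × 0.05 = 4.6
  Leadership 78 × 0.07 = 5.46
  Problem-solving 80 × 0.33 = 26.4
  Productivity 56 × 0.11 = 6.16
  Initiative 25 × 0.06 = 1.5
  Customer focus 72 × 0.08 = 5.76
  Quality of work 40 × 0.14 = 5.6
  Collaboration 52 × 0.16 = 8.32
Sum = 63.8
63.8 ≥ 55 → Pass

Pass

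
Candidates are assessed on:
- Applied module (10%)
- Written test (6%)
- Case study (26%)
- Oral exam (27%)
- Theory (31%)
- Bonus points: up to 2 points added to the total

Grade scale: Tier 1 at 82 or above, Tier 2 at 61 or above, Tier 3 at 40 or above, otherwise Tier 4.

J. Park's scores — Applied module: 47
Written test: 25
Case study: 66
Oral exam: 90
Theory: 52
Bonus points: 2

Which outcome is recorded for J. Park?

Tier 2

Weighted total:
  Applied module 47 × 0.1 = 4.7
  Written test 25 × 0.06 = 1.5
  Case study 66 × 0.26 = 17.16
  Oral exam 90 × 0.27 = 24.3
  Theory 52 × 0.31 = 16.12
Sum = 63.78
Bonus points: 63.78 + 2 = 65.78
65.78 is ≥ 61 and < 82 → Tier 2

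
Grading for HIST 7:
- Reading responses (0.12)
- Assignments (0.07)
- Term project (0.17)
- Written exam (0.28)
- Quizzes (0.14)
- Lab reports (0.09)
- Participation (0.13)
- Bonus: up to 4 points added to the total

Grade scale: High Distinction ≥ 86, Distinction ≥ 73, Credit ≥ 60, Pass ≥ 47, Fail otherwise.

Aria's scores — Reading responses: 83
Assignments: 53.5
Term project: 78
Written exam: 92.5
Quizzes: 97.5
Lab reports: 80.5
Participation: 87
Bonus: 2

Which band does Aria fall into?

High Distinction

Weighted total:
  Reading responses 83 × 0.12 = 9.96
  Assignments 53.5 × 0.07 = 3.745
  Term project 78 × 0.17 = 13.26
  Written exam 92.5 × 0.28 = 25.9
  Quizzes 97.5 × 0.14 = 13.65
  Lab reports 80.5 × 0.09 = 7.245
  Participation 87 × 0.13 = 11.31
Sum = 85.07
Bonus: 85.07 + 2 = 87.07
87.07 ≥ 86 → High Distinction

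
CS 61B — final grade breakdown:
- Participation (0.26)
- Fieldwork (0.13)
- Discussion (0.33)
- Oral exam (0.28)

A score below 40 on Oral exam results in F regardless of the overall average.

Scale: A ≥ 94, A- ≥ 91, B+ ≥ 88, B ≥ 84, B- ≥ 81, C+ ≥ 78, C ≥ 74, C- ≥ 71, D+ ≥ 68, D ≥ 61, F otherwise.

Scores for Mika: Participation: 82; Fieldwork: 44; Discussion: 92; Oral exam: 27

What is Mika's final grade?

Oral exam score 27 < 40: minimum not met.
Weighted total:
  Participation 82 × 0.26 = 21.32
  Fieldwork 44 × 0.13 = 5.72
  Discussion 92 × 0.33 = 30.36
  Oral exam 27 × 0.28 = 7.56
Sum = 64.96
Because the Oral exam minimum was not met, the result is F.

F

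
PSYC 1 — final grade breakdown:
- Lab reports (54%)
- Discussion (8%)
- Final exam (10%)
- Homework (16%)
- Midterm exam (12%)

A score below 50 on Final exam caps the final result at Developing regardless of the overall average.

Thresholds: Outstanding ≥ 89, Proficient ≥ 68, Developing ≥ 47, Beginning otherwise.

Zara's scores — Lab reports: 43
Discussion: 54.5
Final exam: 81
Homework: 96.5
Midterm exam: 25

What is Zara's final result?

Developing

Final exam score 81 ≥ 50: minimum met.
Weighted total:
  Lab reports 43 × 0.54 = 23.22
  Discussion 54.5 × 0.08 = 4.36
  Final exam 81 × 0.1 = 8.1
  Homework 96.5 × 0.16 = 15.44
  Midterm exam 25 × 0.12 = 3
Sum = 54.12
54.12 is ≥ 47 and < 68 → Developing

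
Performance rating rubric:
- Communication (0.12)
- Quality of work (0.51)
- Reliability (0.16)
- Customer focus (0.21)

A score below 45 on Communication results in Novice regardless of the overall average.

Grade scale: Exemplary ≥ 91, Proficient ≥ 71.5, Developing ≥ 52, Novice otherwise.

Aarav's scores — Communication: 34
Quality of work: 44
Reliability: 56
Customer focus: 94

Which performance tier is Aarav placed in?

Novice

Communication score 34 < 45: minimum not met.
Weighted total:
  Communication 34 × 0.12 = 4.08
  Quality of work 44 × 0.51 = 22.44
  Reliability 56 × 0.16 = 8.96
  Customer focus 94 × 0.21 = 19.74
Sum = 55.22
Because the Communication minimum was not met, the result is Novice.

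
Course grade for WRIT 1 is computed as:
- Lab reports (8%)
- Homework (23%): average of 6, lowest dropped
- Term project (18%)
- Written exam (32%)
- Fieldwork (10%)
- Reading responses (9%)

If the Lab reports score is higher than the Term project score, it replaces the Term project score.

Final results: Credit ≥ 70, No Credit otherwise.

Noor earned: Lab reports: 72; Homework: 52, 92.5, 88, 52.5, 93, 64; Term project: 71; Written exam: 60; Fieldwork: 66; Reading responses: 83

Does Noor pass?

No Credit

Homework: drop 52 → average of remaining 5 = 390/5 = 78
Lab reports (72) > Term project (71), so Term project counts as 72.
Weighted total:
  Lab reports 72 × 0.08 = 5.76
  Homework 78 × 0.23 = 17.94
  Term project 72 × 0.18 = 12.96
  Written exam 60 × 0.32 = 19.2
  Fieldwork 66 × 0.1 = 6.6
  Reading responses 83 × 0.09 = 7.47
Sum = 69.93
69.93 < 70 → No Credit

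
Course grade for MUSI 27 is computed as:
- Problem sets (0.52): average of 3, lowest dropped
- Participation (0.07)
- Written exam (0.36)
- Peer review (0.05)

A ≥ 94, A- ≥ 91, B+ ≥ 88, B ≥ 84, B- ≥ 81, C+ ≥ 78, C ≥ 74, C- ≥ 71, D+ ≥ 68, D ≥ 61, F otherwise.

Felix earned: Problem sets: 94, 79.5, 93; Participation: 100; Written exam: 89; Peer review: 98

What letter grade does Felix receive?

Problem sets: drop 79.5 → average of remaining 2 = 187/2 = 93.5
Weighted total:
  Problem sets 93.5 × 0.52 = 48.62
  Participation 100 × 0.07 = 7
  Written exam 89 × 0.36 = 32.04
  Peer review 98 × 0.05 = 4.9
Sum = 92.56
92.56 is ≥ 91 and < 94 → A-

A-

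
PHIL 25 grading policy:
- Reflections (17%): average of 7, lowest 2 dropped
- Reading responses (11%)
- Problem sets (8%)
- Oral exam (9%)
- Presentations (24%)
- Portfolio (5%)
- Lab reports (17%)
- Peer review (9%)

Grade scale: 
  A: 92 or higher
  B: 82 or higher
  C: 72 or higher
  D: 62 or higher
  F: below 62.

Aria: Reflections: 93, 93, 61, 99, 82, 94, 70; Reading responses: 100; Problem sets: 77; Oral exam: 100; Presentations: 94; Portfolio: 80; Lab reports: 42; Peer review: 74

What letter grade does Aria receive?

B

Reflections: drop 61, 70 → average of remaining 5 = 461/5 = 92.2
Weighted total:
  Reflections 92.2 × 0.17 = 15.674
  Reading responses 100 × 0.11 = 11
  Problem sets 77 × 0.08 = 6.16
  Oral exam 100 × 0.09 = 9
  Presentations 94 × 0.24 = 22.56
  Portfolio 80 × 0.05 = 4
  Lab reports 42 × 0.17 = 7.14
  Peer review 74 × 0.09 = 6.66
Sum = 82.194
82.194 is ≥ 82 and < 92 → B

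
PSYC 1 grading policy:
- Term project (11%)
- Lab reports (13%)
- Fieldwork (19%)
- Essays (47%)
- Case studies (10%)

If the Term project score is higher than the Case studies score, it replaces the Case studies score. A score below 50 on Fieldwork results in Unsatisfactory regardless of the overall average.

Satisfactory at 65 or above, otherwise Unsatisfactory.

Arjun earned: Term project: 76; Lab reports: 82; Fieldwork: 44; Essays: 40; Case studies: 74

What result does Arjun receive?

Term project (76) > Case studies (74), so Case studies counts as 76.
Fieldwork score 44 < 50: minimum not met.
Weighted total:
  Term project 76 × 0.11 = 8.36
  Lab reports 82 × 0.13 = 10.66
  Fieldwork 44 × 0.19 = 8.36
  Essays 40 × 0.47 = 18.8
  Case studies 76 × 0.1 = 7.6
Sum = 53.78
Because the Fieldwork minimum was not met, the result is Unsatisfactory.

Unsatisfactory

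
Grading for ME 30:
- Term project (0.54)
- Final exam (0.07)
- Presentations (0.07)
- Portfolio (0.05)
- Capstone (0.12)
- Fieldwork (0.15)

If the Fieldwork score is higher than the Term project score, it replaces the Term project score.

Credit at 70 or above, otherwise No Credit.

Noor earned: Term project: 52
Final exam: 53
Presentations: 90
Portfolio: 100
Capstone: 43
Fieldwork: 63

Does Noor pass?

No Credit

Fieldwork (63) > Term project (52), so Term project counts as 63.
Weighted total:
  Term project 63 × 0.54 = 34.02
  Final exam 53 × 0.07 = 3.71
  Presentations 90 × 0.07 = 6.3
  Portfolio 100 × 0.05 = 5
  Capstone 43 × 0.12 = 5.16
  Fieldwork 63 × 0.15 = 9.45
Sum = 63.64
63.64 < 70 → No Credit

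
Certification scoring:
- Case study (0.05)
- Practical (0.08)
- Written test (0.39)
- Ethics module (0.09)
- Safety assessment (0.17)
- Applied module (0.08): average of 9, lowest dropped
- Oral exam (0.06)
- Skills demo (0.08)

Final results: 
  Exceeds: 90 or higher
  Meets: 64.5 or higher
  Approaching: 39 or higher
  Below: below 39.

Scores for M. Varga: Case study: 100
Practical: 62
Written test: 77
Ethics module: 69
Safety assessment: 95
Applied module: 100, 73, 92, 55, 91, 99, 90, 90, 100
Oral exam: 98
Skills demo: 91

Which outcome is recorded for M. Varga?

Meets

Applied module: drop 55 → average of remaining 8 = 735/8 = 91.875
Weighted total:
  Case study 100 × 0.05 = 5
  Practical 62 × 0.08 = 4.96
  Written test 77 × 0.39 = 30.03
  Ethics module 69 × 0.09 = 6.21
  Safety assessment 95 × 0.17 = 16.15
  Applied module 91.875 × 0.08 = 7.35
  Oral exam 98 × 0.06 = 5.88
  Skills demo 91 × 0.08 = 7.28
Sum = 82.86
82.86 is ≥ 64.5 and < 90 → Meets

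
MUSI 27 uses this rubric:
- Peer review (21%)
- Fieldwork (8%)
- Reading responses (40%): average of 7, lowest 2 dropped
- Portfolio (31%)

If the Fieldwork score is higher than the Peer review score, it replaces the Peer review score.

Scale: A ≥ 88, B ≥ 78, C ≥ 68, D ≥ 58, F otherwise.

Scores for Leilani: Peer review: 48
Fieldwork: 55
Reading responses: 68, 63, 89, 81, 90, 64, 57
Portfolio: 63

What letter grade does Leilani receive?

D

Reading responses: drop 57, 63 → average of remaining 5 = 392/5 = 78.4
Fieldwork (55) > Peer review (48), so Peer review counts as 55.
Weighted total:
  Peer review 55 × 0.21 = 11.55
  Fieldwork 55 × 0.08 = 4.4
  Reading responses 78.4 × 0.4 = 31.36
  Portfolio 63 × 0.31 = 19.53
Sum = 66.84
66.84 is ≥ 58 and < 68 → D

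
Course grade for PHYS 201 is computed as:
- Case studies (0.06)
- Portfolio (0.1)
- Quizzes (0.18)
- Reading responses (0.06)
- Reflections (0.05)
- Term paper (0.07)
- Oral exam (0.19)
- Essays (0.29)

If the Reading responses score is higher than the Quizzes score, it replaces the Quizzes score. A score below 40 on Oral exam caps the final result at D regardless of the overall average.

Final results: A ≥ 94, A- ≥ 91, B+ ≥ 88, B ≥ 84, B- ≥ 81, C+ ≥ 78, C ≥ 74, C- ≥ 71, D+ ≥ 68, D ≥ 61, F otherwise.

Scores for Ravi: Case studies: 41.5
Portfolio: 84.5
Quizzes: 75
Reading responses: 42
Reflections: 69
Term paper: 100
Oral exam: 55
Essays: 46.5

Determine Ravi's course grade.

D

Reading responses (42) ≤ Quizzes (75), so Quizzes stays at 75.
Oral exam score 55 ≥ 40: minimum met.
Weighted total:
  Case studies 41.5 × 0.06 = 2.49
  Portfolio 84.5 × 0.1 = 8.45
  Quizzes 75 × 0.18 = 13.5
  Reading responses 42 × 0.06 = 2.52
  Reflections 69 × 0.05 = 3.45
  Term paper 100 × 0.07 = 7
  Oral exam 55 × 0.19 = 10.45
  Essays 46.5 × 0.29 = 13.485
Sum = 61.345
61.345 is ≥ 61 and < 68 → D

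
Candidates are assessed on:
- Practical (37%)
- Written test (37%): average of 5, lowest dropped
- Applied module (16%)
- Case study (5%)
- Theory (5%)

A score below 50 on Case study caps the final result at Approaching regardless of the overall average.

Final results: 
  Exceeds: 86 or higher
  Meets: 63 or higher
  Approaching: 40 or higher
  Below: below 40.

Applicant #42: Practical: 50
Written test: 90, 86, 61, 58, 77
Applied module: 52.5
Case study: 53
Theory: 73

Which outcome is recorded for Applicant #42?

Written test: drop 58 → average of remaining 4 = 314/4 = 78.5
Case study score 53 ≥ 50: minimum met.
Weighted total:
  Practical 50 × 0.37 = 18.5
  Written test 78.5 × 0.37 = 29.045
  Applied module 52.5 × 0.16 = 8.4
  Case study 53 × 0.05 = 2.65
  Theory 73 × 0.05 = 3.65
Sum = 62.245
62.245 is ≥ 40 and < 63 → Approaching

Approaching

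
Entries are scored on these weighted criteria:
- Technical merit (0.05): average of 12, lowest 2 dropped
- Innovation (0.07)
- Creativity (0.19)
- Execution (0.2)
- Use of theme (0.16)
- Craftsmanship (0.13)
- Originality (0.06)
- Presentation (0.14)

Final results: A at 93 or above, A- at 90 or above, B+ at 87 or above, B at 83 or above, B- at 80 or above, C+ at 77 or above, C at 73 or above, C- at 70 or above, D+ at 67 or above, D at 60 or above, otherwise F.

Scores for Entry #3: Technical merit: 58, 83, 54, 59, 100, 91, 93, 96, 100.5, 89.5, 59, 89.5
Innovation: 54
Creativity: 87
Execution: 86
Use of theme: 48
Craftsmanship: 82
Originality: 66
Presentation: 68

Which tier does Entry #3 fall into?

Technical merit: drop 54, 58 → average of remaining 10 = 860.5/10 = 86.05
Weighted total:
  Technical merit 86.05 × 0.05 = 4.3025
  Innovation 54 × 0.07 = 3.78
  Creativity 87 × 0.19 = 16.53
  Execution 86 × 0.2 = 17.2
  Use of theme 48 × 0.16 = 7.68
  Craftsmanship 82 × 0.13 = 10.66
  Originality 66 × 0.06 = 3.96
  Presentation 68 × 0.14 = 9.52
Sum = 73.6325
73.6325 is ≥ 73 and < 77 → C

C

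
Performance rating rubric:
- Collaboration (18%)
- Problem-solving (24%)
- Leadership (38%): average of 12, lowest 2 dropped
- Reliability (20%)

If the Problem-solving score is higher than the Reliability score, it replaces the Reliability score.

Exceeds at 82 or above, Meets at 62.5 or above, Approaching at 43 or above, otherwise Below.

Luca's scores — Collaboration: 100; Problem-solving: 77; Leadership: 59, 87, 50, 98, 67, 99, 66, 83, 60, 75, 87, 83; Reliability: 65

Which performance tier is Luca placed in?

Exceeds

Leadership: drop 50, 59 → average of remaining 10 = 805/10 = 80.5
Problem-solving (77) > Reliability (65), so Reliability counts as 77.
Weighted total:
  Collaboration 100 × 0.18 = 18
  Problem-solving 77 × 0.24 = 18.48
  Leadership 80.5 × 0.38 = 30.59
  Reliability 77 × 0.2 = 15.4
Sum = 82.47
82.47 ≥ 82 → Exceeds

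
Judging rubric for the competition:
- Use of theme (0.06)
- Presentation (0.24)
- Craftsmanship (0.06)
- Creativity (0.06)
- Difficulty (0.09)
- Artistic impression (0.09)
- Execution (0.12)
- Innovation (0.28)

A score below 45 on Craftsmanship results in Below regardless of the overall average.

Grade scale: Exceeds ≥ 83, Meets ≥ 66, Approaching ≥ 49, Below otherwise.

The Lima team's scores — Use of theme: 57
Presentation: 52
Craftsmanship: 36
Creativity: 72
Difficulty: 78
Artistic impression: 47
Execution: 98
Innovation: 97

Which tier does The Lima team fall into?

Below

Craftsmanship score 36 < 45: minimum not met.
Weighted total:
  Use of theme 57 × 0.06 = 3.42
  Presentation 52 × 0.24 = 12.48
  Craftsmanship 36 × 0.06 = 2.16
  Creativity 72 × 0.06 = 4.32
  Difficulty 78 × 0.09 = 7.02
  Artistic impression 47 × 0.09 = 4.23
  Execution 98 × 0.12 = 11.76
  Innovation 97 × 0.28 = 27.16
Sum = 72.55
Because the Craftsmanship minimum was not met, the result is Below.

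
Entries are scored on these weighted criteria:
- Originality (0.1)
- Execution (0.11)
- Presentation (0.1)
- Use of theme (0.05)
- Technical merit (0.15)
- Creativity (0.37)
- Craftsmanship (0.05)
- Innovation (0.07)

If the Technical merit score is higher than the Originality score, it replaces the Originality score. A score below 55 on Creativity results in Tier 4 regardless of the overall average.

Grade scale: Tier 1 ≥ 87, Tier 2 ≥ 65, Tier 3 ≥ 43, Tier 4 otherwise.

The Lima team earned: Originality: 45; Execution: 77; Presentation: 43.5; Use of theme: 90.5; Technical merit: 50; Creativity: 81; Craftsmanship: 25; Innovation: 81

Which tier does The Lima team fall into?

Tier 2

Technical merit (50) > Originality (45), so Originality counts as 50.
Creativity score 81 ≥ 55: minimum met.
Weighted total:
  Originality 50 × 0.1 = 5
  Execution 77 × 0.11 = 8.47
  Presentation 43.5 × 0.1 = 4.35
  Use of theme 90.5 × 0.05 = 4.525
  Technical merit 50 × 0.15 = 7.5
  Creativity 81 × 0.37 = 29.97
  Craftsmanship 25 × 0.05 = 1.25
  Innovation 81 × 0.07 = 5.67
Sum = 66.735
66.735 is ≥ 65 and < 87 → Tier 2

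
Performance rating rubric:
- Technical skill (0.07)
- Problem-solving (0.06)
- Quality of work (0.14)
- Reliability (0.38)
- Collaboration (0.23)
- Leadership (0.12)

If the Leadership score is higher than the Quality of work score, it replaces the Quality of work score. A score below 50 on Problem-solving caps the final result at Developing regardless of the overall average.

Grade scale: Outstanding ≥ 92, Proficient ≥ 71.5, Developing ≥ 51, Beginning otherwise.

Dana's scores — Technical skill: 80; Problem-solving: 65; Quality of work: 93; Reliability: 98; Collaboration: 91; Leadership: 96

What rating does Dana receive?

Outstanding

Leadership (96) > Quality of work (93), so Quality of work counts as 96.
Problem-solving score 65 ≥ 50: minimum met.
Weighted total:
  Technical skill 80 × 0.07 = 5.6
  Problem-solving 65 × 0.06 = 3.9
  Quality of work 96 × 0.14 = 13.44
  Reliability 98 × 0.38 = 37.24
  Collaboration 91 × 0.23 = 20.93
  Leadership 96 × 0.12 = 11.52
Sum = 92.63
92.63 ≥ 92 → Outstanding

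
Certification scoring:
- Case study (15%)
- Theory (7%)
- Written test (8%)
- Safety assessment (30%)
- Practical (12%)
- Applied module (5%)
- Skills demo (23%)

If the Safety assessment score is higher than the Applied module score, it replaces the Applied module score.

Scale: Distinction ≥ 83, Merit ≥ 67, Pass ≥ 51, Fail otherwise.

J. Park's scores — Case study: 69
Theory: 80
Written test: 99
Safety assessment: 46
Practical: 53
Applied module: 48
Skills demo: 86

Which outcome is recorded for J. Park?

Safety assessment (46) ≤ Applied module (48), so Applied module stays at 48.
Weighted total:
  Case study 69 × 0.15 = 10.35
  Theory 80 × 0.07 = 5.6
  Written test 99 × 0.08 = 7.92
  Safety assessment 46 × 0.3 = 13.8
  Practical 53 × 0.12 = 6.36
  Applied module 48 × 0.05 = 2.4
  Skills demo 86 × 0.23 = 19.78
Sum = 66.21
66.21 is ≥ 51 and < 67 → Pass

Pass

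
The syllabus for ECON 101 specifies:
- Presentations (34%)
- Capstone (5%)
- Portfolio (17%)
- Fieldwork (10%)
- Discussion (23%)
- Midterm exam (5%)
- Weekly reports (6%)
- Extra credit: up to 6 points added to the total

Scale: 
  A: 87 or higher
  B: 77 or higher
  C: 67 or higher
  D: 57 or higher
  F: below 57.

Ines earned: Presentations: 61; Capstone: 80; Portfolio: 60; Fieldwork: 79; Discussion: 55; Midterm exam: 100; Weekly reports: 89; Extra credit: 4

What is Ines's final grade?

C

Weighted total:
  Presentations 61 × 0.34 = 20.74
  Capstone 80 × 0.05 = 4
  Portfolio 60 × 0.17 = 10.2
  Fieldwork 79 × 0.1 = 7.9
  Discussion 55 × 0.23 = 12.65
  Midterm exam 100 × 0.05 = 5
  Weekly reports 89 × 0.06 = 5.34
Sum = 65.83
Extra credit: 65.83 + 4 = 69.83
69.83 is ≥ 67 and < 77 → C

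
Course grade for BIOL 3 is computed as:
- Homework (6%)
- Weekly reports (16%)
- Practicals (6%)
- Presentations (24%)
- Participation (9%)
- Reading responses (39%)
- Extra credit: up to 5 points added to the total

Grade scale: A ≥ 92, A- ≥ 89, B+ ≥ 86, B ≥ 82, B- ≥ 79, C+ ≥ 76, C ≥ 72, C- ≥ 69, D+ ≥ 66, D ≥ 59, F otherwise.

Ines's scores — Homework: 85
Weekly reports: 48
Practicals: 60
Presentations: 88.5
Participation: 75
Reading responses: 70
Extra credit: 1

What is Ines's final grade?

C

Weighted total:
  Homework 85 × 0.06 = 5.1
  Weekly reports 48 × 0.16 = 7.68
  Practicals 60 × 0.06 = 3.6
  Presentations 88.5 × 0.24 = 21.24
  Participation 75 × 0.09 = 6.75
  Reading responses 70 × 0.39 = 27.3
Sum = 71.67
Extra credit: 71.67 + 1 = 72.67
72.67 is ≥ 72 and < 76 → C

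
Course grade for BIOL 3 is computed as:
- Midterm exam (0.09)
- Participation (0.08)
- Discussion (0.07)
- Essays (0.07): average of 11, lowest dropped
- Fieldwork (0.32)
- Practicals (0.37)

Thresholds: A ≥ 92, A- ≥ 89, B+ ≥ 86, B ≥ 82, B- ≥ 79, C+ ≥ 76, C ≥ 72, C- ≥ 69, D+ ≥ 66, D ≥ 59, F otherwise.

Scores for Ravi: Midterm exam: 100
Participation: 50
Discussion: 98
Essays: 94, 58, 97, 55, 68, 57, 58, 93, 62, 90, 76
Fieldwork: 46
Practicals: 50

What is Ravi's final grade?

F

Essays: drop 55 → average of remaining 10 = 753/10 = 75.3
Weighted total:
  Midterm exam 100 × 0.09 = 9
  Participation 50 × 0.08 = 4
  Discussion 98 × 0.07 = 6.86
  Essays 75.3 × 0.07 = 5.271
  Fieldwork 46 × 0.32 = 14.72
  Practicals 50 × 0.37 = 18.5
Sum = 58.351
58.351 < 59 → F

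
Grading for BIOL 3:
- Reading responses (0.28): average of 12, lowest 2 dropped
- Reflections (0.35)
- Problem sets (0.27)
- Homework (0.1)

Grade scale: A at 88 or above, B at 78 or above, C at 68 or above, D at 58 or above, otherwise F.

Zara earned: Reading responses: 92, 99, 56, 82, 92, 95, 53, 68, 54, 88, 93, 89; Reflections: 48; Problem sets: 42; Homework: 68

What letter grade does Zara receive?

Reading responses: drop 53, 54 → average of remaining 10 = 854/10 = 85.4
Weighted total:
  Reading responses 85.4 × 0.28 = 23.912
  Reflections 48 × 0.35 = 16.8
  Problem sets 42 × 0.27 = 11.34
  Homework 68 × 0.1 = 6.8
Sum = 58.852
58.852 is ≥ 58 and < 68 → D

D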